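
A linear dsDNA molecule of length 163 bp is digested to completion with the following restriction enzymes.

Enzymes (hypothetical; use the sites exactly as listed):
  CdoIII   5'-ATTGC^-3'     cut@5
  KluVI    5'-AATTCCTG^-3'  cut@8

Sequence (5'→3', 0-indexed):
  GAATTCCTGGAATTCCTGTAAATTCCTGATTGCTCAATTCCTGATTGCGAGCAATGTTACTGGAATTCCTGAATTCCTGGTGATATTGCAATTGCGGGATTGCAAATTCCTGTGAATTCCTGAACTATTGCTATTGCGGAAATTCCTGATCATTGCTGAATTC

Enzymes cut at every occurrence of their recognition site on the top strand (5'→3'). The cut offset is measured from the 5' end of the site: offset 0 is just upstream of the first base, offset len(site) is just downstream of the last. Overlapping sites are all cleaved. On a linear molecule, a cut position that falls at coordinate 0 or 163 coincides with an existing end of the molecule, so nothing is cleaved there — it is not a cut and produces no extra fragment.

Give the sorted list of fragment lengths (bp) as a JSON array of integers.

[5,5,6,6,7,8,8,8,9,9,9,9,10,10,10,10,11,23]

Site scan:
  CdoIII ATTGC/5: at [28, 43, 84, 90, 98, 126, 132, 151] ⇒ [33, 48, 89, 95, 103, 131, 137, 156]
  KluVI AATTCCTG/8: at [1, 10, 20, 35, 63, 71, 104, 114, 140] ⇒ [9, 18, 28, 43, 71, 79, 112, 122, 148]

Pooled cuts: [9, 18, 28, 33, 43, 48, 71, 79, 89, 95, 103, 112, 122, 131, 137, 148, 156]

Fragment lengths:
  [0,9): 9 bp
  [9,18): 9 bp
  [18,28): 10 bp
  [28,33): 5 bp
  [33,43): 10 bp
  [43,48): 5 bp
  [48,71): 23 bp
  [71,79): 8 bp
  [79,89): 10 bp
  [89,95): 6 bp
  [95,103): 8 bp
  [103,112): 9 bp
  [112,122): 10 bp
  [122,131): 9 bp
  [131,137): 6 bp
  [137,148): 11 bp
  [148,156): 8 bp
  [156,163): 7 bp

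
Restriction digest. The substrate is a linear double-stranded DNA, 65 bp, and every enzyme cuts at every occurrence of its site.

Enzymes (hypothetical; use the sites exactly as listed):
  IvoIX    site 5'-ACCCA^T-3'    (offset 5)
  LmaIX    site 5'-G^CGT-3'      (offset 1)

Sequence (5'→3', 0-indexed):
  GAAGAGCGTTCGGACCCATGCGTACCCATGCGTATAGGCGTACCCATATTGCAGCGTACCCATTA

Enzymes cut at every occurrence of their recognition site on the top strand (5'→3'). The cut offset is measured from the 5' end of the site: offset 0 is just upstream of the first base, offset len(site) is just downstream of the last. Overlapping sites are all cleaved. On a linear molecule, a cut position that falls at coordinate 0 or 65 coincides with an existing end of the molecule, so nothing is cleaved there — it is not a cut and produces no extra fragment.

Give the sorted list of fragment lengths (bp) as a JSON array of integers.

Site scan:
  IvoIX (ACCCAT, off=5): starts [13, 23, 41, 57] → cuts [18, 28, 46, 62]
  LmaIX (GCGT, off=1): starts [5, 19, 29, 37, 53] → cuts [6, 20, 30, 38, 54]

All cut coordinates (distinct, sorted): [6, 18, 20, 28, 30, 38, 46, 54, 62]

Fragment lengths:
  [0,6): 6 bp
  [6,18): 12 bp
  [18,20): 2 bp
  [20,28): 8 bp
  [28,30): 2 bp
  [30,38): 8 bp
  [38,46): 8 bp
  [46,54): 8 bp
  [54,62): 8 bp
  [62,65): 3 bp

[2,2,3,6,8,8,8,8,8,12]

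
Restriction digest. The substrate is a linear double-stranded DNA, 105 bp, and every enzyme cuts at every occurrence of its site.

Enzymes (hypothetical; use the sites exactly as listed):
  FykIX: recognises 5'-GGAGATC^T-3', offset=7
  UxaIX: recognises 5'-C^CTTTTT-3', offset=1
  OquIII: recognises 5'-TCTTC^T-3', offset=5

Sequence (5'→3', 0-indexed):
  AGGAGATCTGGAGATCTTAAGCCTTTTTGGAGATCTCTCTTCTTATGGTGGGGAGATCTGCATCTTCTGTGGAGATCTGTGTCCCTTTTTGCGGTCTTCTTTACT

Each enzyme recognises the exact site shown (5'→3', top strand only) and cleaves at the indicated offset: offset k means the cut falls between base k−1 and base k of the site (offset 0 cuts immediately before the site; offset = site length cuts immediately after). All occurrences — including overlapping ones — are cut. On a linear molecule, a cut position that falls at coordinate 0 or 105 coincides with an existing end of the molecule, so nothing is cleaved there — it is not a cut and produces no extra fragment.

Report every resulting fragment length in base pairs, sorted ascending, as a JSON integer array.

[6,6,7,7,8,8,9,10,13,15,16]

Site scan:
  FykIX GGAGATCT/7: at [1, 9, 28, 51, 70] ⇒ [8, 16, 35, 58, 77]
  UxaIX CCTTTTT/1: at [21, 83] ⇒ [22, 84]
  OquIII TCTTCT/5: at [37, 62, 94] ⇒ [42, 67, 99]

All cut coordinates (distinct, sorted): [8, 16, 22, 35, 42, 58, 67, 77, 84, 99]

Fragments:
  [0,8): 8 bp
  [8,16): 8 bp
  [16,22): 6 bp
  [22,35): 13 bp
  [35,42): 7 bp
  [42,58): 16 bp
  [58,67): 9 bp
  [67,77): 10 bp
  [77,84): 7 bp
  [84,99): 15 bp
  [99,105): 6 bp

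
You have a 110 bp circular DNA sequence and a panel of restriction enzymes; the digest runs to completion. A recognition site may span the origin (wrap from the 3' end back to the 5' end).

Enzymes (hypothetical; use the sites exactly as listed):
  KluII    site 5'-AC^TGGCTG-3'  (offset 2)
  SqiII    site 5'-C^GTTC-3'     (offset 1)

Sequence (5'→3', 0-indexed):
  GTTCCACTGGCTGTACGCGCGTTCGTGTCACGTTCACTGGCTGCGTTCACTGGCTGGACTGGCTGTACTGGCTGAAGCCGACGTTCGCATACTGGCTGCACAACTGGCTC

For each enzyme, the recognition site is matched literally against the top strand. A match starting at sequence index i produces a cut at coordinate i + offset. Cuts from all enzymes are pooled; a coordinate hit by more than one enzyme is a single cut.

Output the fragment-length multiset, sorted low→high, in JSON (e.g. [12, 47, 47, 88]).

Site scan:
  KluII ACTGGCTG/2: at [5, 35, 48, 57, 66, 90] ⇒ [7, 37, 50, 59, 68, 92]
  SqiII CGTTC/1: at [19, 30, 43, 81, 109] ⇒ [0, 20, 31, 44, 82]

Pooled cuts: [0, 7, 20, 31, 37, 44, 50, 59, 68, 82, 92]

Fragment lengths:
  0→7: 7 bp
  7→20: 13 bp
  20→31: 11 bp
  31→37: 6 bp
  37→44: 7 bp
  44→50: 6 bp
  50→59: 9 bp
  59→68: 9 bp
  68→82: 14 bp
  82→92: 10 bp
  92→0 (wrap): 110-92+0 = 18 bp

[6,6,7,7,9,9,10,11,13,14,18]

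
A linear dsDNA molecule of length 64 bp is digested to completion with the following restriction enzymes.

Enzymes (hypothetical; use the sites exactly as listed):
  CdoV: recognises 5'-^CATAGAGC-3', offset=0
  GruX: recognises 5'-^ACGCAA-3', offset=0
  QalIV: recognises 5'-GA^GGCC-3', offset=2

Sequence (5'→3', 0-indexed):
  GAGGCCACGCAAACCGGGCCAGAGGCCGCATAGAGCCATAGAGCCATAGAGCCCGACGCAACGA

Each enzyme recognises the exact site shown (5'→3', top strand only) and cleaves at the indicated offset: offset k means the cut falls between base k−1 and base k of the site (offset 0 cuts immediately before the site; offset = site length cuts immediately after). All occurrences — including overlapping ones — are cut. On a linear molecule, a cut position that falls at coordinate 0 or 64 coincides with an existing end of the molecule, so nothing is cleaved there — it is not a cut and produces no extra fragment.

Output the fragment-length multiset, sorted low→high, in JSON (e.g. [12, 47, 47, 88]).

Scan for sites:
  CdoV (CATAGAGC, off=0): starts [28, 36, 44] → cuts [28, 36, 44]
  GruX (ACGCAA, off=0): starts [6, 55] → cuts [6, 55]
  QalIV (GAGGCC, off=2): starts [0, 21] → cuts [2, 23]

All cut coordinates (distinct, sorted): [2, 6, 23, 28, 36, 44, 55]

Fragment lengths:
  [0,2): 2 bp
  [2,6): 4 bp
  [6,23): 17 bp
  [23,28): 5 bp
  [28,36): 8 bp
  [36,44): 8 bp
  [44,55): 11 bp
  [55,64): 9 bp

[2,4,5,8,8,9,11,17]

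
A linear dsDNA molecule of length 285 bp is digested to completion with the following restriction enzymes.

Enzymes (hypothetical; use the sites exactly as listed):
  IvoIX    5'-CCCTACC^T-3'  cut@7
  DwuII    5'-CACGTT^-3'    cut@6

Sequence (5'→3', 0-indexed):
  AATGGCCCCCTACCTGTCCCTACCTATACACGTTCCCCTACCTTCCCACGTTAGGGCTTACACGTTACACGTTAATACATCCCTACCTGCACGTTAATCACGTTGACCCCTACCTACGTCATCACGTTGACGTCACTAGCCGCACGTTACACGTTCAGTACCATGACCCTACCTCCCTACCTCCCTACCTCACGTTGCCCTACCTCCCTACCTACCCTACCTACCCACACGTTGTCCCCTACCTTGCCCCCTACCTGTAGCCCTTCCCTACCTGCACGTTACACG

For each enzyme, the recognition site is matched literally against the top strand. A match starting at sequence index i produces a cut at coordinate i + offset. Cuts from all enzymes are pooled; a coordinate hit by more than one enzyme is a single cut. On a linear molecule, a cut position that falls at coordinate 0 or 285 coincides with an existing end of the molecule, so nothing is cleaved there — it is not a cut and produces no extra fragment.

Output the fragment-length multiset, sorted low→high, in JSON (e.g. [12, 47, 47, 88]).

[5,7,7,7,8,8,8,8,8,8,8,9,9,10,10,10,10,10,12,12,14,14,14,14,17,18,20]

Scan for sites:
  IvoIX (CCCTACCT, off=7): starts [7, 17, 35, 80, 107, 166, 174, 182, 197, 205, 214, 236, 248, 265] → cuts [14, 24, 42, 87, 114, 173, 181, 189, 204, 212, 221, 243, 255, 272]
  DwuII (CACGTT, off=6): starts [28, 46, 60, 67, 89, 98, 122, 142, 149, 190, 227, 274] → cuts [34, 52, 66, 73, 95, 104, 128, 148, 155, 196, 233, 280]

Pooled cuts: [14, 24, 34, 42, 52, 66, 73, 87, 95, 104, 114, 128, 148, 155, 173, 181, 189, 196, 204, 212, 221, 233, 243, 255, 272, 280]

Fragments:
  [0,14): 14 bp
  [14,24): 10 bp
  [24,34): 10 bp
  [34,42): 8 bp
  [42,52): 10 bp
  [52,66): 14 bp
  [66,73): 7 bp
  [73,87): 14 bp
  [87,95): 8 bp
  [95,104): 9 bp
  [104,114): 10 bp
  [114,128): 14 bp
  [128,148): 20 bp
  [148,155): 7 bp
  [155,173): 18 bp
  [173,181): 8 bp
  [181,189): 8 bp
  [189,196): 7 bp
  [196,204): 8 bp
  [204,212): 8 bp
  [212,221): 9 bp
  [221,233): 12 bp
  [233,243): 10 bp
  [243,255): 12 bp
  [255,272): 17 bp
  [272,280): 8 bp
  [280,285): 5 bp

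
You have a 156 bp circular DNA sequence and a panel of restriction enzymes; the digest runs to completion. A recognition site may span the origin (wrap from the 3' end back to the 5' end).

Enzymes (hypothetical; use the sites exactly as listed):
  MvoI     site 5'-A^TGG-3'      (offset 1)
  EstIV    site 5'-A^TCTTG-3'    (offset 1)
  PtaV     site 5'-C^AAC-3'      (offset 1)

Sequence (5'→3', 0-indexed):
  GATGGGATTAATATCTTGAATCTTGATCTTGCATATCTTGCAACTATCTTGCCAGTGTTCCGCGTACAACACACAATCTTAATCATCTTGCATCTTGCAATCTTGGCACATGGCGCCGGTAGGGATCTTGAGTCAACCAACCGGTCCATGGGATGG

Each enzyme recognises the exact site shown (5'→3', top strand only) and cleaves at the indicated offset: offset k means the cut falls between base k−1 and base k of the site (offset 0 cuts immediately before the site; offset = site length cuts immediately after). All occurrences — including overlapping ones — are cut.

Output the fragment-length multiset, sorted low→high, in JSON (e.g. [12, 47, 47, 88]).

Per-enzyme occurrences:
  MvoI ATGG/1: at [1, 109, 147, 152] ⇒ [2, 110, 148, 153]
  EstIV ATCTTG/1: at [12, 19, 25, 34, 45, 84, 91, 99, 124] ⇒ [13, 20, 26, 35, 46, 85, 92, 100, 125]
  PtaV CAAC/1: at [40, 66, 133, 137] ⇒ [41, 67, 134, 138]

Pooled cuts: [2, 13, 20, 26, 35, 41, 46, 67, 85, 92, 100, 110, 125, 134, 138, 148, 153]

Fragment lengths:
  2→13: 11 bp
  13→20: 7 bp
  20→26: 6 bp
  26→35: 9 bp
  35→41: 6 bp
  41→46: 5 bp
  46→67: 21 bp
  67→85: 18 bp
  85→92: 7 bp
  92→100: 8 bp
  100→110: 10 bp
  110→125: 15 bp
  125→134: 9 bp
  134→138: 4 bp
  138→148: 10 bp
  148→153: 5 bp
  153→2 (wrap): 156-153+2 = 5 bp

[4,5,5,5,6,6,7,7,8,9,9,10,10,11,15,18,21]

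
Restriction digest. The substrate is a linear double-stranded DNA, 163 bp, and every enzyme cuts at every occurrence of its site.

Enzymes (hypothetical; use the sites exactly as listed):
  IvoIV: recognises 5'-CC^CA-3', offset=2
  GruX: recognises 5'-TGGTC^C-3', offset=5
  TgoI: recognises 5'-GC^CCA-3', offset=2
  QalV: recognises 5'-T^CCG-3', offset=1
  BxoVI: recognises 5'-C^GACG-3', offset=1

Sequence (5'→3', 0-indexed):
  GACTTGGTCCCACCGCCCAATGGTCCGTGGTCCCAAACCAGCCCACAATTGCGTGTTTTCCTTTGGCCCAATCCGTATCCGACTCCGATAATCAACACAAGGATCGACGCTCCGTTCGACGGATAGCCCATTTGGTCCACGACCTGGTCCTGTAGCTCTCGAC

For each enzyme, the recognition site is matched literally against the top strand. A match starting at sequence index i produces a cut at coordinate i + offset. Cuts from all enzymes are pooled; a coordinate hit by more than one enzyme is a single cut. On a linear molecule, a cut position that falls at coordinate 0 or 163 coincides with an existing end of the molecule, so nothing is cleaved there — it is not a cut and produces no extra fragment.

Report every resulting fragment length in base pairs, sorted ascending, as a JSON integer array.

Scan for sites:
  IvoIV (CCCA, off=2): starts [8, 15, 31, 41, 66, 126] → cuts [10, 17, 33, 43, 68, 128]
  GruX (TGGTCC, off=5): starts [4, 20, 27, 132, 144] → cuts [9, 25, 32, 137, 149]
  TgoI (GCCCA, off=2): starts [14, 40, 65, 125] → cuts [16, 42, 67, 127]
  QalV (TCCG, off=1): starts [23, 71, 77, 83, 110] → cuts [24, 72, 78, 84, 111]
  BxoVI (CGACG, off=1): starts [104, 116] → cuts [105, 117]

All cut coordinates (distinct, sorted): [9, 10, 16, 17, 24, 25, 32, 33, 42, 43, 67, 68, 72, 78, 84, 105, 111, 117, 127, 128, 137, 149]

Fragments:
  [0,9): 9 bp
  [9,10): 1 bp
  [10,16): 6 bp
  [16,17): 1 bp
  [17,24): 7 bp
  [24,25): 1 bp
  [25,32): 7 bp
  [32,33): 1 bp
  [33,42): 9 bp
  [42,43): 1 bp
  [43,67): 24 bp
  [67,68): 1 bp
  [68,72): 4 bp
  [72,78): 6 bp
  [78,84): 6 bp
  [84,105): 21 bp
  [105,111): 6 bp
  [111,117): 6 bp
  [117,127): 10 bp
  [127,128): 1 bp
  [128,137): 9 bp
  [137,149): 12 bp
  [149,163): 14 bp

[1,1,1,1,1,1,1,4,6,6,6,6,6,7,7,9,9,9,10,12,14,21,24]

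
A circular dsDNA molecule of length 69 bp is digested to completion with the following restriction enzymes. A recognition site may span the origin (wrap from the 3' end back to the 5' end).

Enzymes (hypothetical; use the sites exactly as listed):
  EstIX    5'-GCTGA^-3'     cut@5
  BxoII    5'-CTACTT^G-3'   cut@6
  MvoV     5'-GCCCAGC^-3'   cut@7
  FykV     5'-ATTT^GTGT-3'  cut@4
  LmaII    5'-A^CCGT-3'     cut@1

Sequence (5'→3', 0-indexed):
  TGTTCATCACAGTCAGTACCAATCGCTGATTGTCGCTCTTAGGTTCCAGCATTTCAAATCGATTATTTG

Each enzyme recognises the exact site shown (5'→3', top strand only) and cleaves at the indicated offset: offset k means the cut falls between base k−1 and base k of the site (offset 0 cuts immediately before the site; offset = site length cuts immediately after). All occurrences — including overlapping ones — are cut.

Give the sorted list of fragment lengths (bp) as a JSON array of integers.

Site scan:
  EstIX GCTGA/5: at [24] ⇒ [29]
  BxoII (CTACTTG, off=6): no sites
  MvoV (GCCCAGC, off=7): no sites
  FykV ATTTGTGT/4: at [64] ⇒ [68]
  LmaII (ACCGT, off=1): no sites

Pooled cuts: [29, 68]

Fragments:
  29→68: 39 bp
  68→29 (wrap): 69-68+29 = 30 bp

[30,39]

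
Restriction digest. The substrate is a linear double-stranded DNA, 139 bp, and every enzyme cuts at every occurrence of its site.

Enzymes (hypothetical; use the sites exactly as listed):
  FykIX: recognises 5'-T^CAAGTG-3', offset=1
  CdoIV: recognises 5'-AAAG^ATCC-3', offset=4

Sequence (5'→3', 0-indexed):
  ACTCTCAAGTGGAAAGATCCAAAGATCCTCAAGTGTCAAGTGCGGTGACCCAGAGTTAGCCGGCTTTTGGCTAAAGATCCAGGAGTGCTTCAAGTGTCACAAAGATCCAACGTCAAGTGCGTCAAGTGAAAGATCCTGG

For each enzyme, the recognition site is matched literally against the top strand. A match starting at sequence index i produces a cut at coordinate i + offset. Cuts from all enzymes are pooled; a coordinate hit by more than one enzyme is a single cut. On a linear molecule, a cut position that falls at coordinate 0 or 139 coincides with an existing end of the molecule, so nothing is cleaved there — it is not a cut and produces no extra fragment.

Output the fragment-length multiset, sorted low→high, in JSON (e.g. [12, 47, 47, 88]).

[5,5,7,7,8,9,9,10,11,14,14,40]

Site scan:
  FykIX (TCAAGTG, off=1): starts [4, 28, 35, 89, 112, 121] → cuts [5, 29, 36, 90, 113, 122]
  CdoIV (AAAGATCC, off=4): starts [12, 20, 72, 100, 128] → cuts [16, 24, 76, 104, 132]

All cut coordinates (distinct, sorted): [5, 16, 24, 29, 36, 76, 90, 104, 113, 122, 132]

Fragments:
  [0,5): 5 bp
  [5,16): 11 bp
  [16,24): 8 bp
  [24,29): 5 bp
  [29,36): 7 bp
  [36,76): 40 bp
  [76,90): 14 bp
  [90,104): 14 bp
  [104,113): 9 bp
  [113,122): 9 bp
  [122,132): 10 bp
  [132,139): 7 bp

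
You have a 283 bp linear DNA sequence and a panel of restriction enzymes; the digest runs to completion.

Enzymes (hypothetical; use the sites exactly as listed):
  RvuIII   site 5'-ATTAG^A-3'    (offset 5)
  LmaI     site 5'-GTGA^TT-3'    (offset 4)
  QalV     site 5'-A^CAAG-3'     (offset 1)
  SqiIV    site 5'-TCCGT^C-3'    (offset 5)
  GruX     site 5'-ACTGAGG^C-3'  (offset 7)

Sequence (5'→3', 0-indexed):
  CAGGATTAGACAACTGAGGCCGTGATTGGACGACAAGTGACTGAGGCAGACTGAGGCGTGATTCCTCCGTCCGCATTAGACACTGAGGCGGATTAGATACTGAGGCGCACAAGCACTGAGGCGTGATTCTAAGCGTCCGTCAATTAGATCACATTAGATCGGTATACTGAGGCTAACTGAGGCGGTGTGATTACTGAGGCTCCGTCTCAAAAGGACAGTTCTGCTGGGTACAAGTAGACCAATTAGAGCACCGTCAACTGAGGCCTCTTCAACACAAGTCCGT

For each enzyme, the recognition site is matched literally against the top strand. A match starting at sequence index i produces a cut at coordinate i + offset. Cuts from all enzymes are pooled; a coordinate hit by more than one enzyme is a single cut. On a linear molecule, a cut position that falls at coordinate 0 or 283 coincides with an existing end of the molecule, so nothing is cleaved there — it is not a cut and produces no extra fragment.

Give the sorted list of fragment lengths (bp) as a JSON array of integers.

[4,5,5,6,6,7,8,8,8,9,9,9,9,9,9,9,10,10,10,10,11,12,13,14,15,16,17,25]

Per-enzyme occurrences:
  RvuIII ATTAGA/5: at [4, 74, 91, 142, 152, 241] ⇒ [9, 79, 96, 147, 157, 246]
  LmaI GTGATT/4: at [21, 57, 122, 186] ⇒ [25, 61, 126, 190]
  QalV ACAAG/1: at [32, 108, 229, 273] ⇒ [33, 109, 230, 274]
  SqiIV TCCGTC/5: at [65, 135, 200] ⇒ [70, 140, 205]
  GruX ACTGAGGC/7: at [12, 39, 49, 81, 98, 114, 165, 175, 192, 256] ⇒ [19, 46, 56, 88, 105, 121, 172, 182, 199, 263]

All cut coordinates (distinct, sorted): [9, 19, 25, 33, 46, 56, 61, 70, 79, 88, 96, 105, 109, 121, 126, 140, 147, 157, 172, 182, 190, 199, 205, 230, 246, 263, 274]

Fragment lengths:
  [0,9): 9 bp
  [9,19): 10 bp
  [19,25): 6 bp
  [25,33): 8 bp
  [33,46): 13 bp
  [46,56): 10 bp
  [56,61): 5 bp
  [61,70): 9 bp
  [70,79): 9 bp
  [79,88): 9 bp
  [88,96): 8 bp
  [96,105): 9 bp
  [105,109): 4 bp
  [109,121): 12 bp
  [121,126): 5 bp
  [126,140): 14 bp
  [140,147): 7 bp
  [147,157): 10 bp
  [157,172): 15 bp
  [172,182): 10 bp
  [182,190): 8 bp
  [190,199): 9 bp
  [199,205): 6 bp
  [205,230): 25 bp
  [230,246): 16 bp
  [246,263): 17 bp
  [263,274): 11 bp
  [274,283): 9 bp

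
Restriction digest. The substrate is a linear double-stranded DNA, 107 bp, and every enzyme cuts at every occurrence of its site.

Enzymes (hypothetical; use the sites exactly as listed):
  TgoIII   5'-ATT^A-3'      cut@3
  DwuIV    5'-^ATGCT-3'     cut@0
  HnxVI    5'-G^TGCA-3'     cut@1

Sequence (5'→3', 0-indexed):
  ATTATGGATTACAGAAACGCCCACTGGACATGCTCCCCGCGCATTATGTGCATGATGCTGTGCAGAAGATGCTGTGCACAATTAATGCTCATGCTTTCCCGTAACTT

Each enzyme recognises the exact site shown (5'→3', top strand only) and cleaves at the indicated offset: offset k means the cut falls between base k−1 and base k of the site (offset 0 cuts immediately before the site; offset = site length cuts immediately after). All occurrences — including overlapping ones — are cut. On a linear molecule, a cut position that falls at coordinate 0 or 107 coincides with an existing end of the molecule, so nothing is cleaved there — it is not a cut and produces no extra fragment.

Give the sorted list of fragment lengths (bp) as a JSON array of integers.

[1,3,3,6,6,6,6,7,8,9,16,17,19]

Site scan:
  TgoIII ATTA/3: at [0, 7, 42, 80] ⇒ [3, 10, 45, 83]
  DwuIV ATGCT/0: at [29, 54, 68, 84, 90] ⇒ [29, 54, 68, 84, 90]
  HnxVI GTGCA/1: at [47, 59, 73] ⇒ [48, 60, 74]

Pooled cuts: [3, 10, 29, 45, 48, 54, 60, 68, 74, 83, 84, 90]

Fragments:
  [0,3): 3 bp
  [3,10): 7 bp
  [10,29): 19 bp
  [29,45): 16 bp
  [45,48): 3 bp
  [48,54): 6 bp
  [54,60): 6 bp
  [60,68): 8 bp
  [68,74): 6 bp
  [74,83): 9 bp
  [83,84): 1 bp
  [84,90): 6 bp
  [90,107): 17 bp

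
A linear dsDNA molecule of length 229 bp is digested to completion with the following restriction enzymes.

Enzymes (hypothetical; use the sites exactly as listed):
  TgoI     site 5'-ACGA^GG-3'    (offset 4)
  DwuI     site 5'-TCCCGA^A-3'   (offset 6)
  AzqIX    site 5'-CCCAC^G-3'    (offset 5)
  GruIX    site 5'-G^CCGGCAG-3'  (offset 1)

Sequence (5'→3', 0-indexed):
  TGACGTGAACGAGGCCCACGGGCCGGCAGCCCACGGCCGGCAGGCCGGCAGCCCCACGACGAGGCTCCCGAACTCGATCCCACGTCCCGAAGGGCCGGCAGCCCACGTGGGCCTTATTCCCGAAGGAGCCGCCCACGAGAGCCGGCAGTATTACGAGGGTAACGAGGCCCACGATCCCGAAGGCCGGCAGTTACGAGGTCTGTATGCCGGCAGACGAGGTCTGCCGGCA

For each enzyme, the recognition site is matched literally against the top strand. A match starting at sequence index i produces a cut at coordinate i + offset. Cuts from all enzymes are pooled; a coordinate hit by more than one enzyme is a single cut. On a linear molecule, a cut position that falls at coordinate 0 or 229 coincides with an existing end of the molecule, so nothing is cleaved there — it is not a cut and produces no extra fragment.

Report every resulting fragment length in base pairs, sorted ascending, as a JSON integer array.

[2,3,3,4,5,5,7,7,7,8,8,9,9,10,11,12,12,12,12,12,13,13,13,15,17]

Scan for sites:
  TgoI ACGAGG/4: at [8, 58, 152, 161, 192, 213] ⇒ [12, 62, 156, 165, 196, 217]
  DwuI TCCCGAA/6: at [65, 84, 117, 174] ⇒ [71, 90, 123, 180]
  AzqIX CCCACG/5: at [14, 29, 52, 78, 101, 131, 167] ⇒ [19, 34, 57, 83, 106, 136, 172]
  GruIX GCCGGCAG/1: at [21, 35, 43, 93, 140, 182, 205] ⇒ [22, 36, 44, 94, 141, 183, 206]

All cut coordinates (distinct, sorted): [12, 19, 22, 34, 36, 44, 57, 62, 71, 83, 90, 94, 106, 123, 136, 141, 156, 165, 172, 180, 183, 196, 206, 217]

Fragment lengths:
  [0,12): 12 bp
  [12,19): 7 bp
  [19,22): 3 bp
  [22,34): 12 bp
  [34,36): 2 bp
  [36,44): 8 bp
  [44,57): 13 bp
  [57,62): 5 bp
  [62,71): 9 bp
  [71,83): 12 bp
  [83,90): 7 bp
  [90,94): 4 bp
  [94,106): 12 bp
  [106,123): 17 bp
  [123,136): 13 bp
  [136,141): 5 bp
  [141,156): 15 bp
  [156,165): 9 bp
  [165,172): 7 bp
  [172,180): 8 bp
  [180,183): 3 bp
  [183,196): 13 bp
  [196,206): 10 bp
  [206,217): 11 bp
  [217,229): 12 bp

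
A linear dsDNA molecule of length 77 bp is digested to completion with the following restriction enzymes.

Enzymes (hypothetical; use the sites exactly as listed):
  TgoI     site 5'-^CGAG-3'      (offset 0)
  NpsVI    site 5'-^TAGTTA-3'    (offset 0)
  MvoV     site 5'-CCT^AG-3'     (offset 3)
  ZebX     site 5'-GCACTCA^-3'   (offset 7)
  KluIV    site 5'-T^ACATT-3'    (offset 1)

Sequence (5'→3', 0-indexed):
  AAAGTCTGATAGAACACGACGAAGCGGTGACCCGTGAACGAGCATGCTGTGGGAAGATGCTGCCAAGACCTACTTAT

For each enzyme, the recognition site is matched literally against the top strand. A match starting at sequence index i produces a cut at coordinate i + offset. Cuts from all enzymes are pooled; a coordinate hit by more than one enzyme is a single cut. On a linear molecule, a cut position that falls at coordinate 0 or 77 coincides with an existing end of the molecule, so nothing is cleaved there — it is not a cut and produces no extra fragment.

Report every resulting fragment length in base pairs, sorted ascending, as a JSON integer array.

Site scan:
  TgoI CGAG/0: at [38] ⇒ [38]
  NpsVI (TAGTTA, off=0): no sites
  MvoV (CCTAG, off=3): no sites
  ZebX (GCACTCA, off=7): no sites
  KluIV (TACATT, off=1): no sites

Pooled cuts: [38]

Fragments:
  [0,38): 38 bp
  [38,77): 39 bp

[38,39]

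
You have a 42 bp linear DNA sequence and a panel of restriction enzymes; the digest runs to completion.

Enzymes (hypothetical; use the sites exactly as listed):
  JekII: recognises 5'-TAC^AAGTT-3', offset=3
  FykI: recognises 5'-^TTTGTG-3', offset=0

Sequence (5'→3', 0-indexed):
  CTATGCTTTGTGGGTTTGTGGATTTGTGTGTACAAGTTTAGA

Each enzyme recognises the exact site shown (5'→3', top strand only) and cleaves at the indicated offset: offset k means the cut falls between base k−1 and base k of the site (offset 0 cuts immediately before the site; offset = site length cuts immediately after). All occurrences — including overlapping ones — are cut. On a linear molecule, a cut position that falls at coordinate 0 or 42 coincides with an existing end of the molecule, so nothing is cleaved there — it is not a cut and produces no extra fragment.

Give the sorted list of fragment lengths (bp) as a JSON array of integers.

Scan for sites:
  JekII TACAAGTT/3: at [30] ⇒ [33]
  FykI TTTGTG/0: at [6, 14, 22] ⇒ [6, 14, 22]

All cut coordinates (distinct, sorted): [6, 14, 22, 33]

Fragments:
  [0,6): 6 bp
  [6,14): 8 bp
  [14,22): 8 bp
  [22,33): 11 bp
  [33,42): 9 bp

[6,8,8,9,11]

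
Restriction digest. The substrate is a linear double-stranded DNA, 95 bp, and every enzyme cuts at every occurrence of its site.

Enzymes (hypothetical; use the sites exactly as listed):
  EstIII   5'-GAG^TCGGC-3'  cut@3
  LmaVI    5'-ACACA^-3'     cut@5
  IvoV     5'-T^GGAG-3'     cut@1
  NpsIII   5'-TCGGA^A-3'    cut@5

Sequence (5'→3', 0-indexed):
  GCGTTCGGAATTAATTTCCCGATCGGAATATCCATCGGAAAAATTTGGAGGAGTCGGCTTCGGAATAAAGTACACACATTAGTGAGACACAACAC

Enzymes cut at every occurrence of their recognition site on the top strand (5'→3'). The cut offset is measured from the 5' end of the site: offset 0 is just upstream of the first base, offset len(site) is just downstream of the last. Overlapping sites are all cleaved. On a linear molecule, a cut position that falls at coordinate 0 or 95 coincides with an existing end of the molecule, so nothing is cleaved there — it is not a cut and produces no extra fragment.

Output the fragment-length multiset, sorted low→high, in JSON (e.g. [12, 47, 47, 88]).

Scan for sites:
  EstIII (GAGTCGGC, off=3): starts [50] → cuts [53]
  LmaVI (ACACA, off=5): starts [71, 73, 86] → cuts [76, 78, 91]
  IvoV (TGGAG, off=1): starts [45] → cuts [46]
  NpsIII (TCGGAA, off=5): starts [4, 22, 34, 59] → cuts [9, 27, 39, 64]

Pooled cuts: [9, 27, 39, 46, 53, 64, 76, 78, 91]

Fragment lengths:
  [0,9): 9 bp
  [9,27): 18 bp
  [27,39): 12 bp
  [39,46): 7 bp
  [46,53): 7 bp
  [53,64): 11 bp
  [64,76): 12 bp
  [76,78): 2 bp
  [78,91): 13 bp
  [91,95): 4 bp

[2,4,7,7,9,11,12,12,13,18]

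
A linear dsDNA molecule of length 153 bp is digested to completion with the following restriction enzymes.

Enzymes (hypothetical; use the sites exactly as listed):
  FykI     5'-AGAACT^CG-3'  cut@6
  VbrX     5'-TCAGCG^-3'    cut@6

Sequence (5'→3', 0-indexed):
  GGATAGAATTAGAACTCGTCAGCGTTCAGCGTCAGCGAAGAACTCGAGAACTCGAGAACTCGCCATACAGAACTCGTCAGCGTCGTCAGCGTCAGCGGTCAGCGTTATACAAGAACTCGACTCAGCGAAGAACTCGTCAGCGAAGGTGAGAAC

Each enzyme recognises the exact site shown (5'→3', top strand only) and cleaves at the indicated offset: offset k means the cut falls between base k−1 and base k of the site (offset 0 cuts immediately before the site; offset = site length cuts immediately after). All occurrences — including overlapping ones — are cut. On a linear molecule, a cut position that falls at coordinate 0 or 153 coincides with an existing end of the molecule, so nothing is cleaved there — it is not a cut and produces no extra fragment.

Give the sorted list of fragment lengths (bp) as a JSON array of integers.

Site scan:
  FykI AGAACTCG/6: at [10, 38, 46, 54, 68, 111, 128] ⇒ [16, 44, 52, 60, 74, 117, 134]
  VbrX TCAGCG/6: at [18, 25, 31, 76, 85, 91, 98, 121, 136] ⇒ [24, 31, 37, 82, 91, 97, 104, 127, 142]

All cut coordinates (distinct, sorted): [16, 24, 31, 37, 44, 52, 60, 74, 82, 91, 97, 104, 117, 127, 134, 142]

Fragments:
  [0,16): 16 bp
  [16,24): 8 bp
  [24,31): 7 bp
  [31,37): 6 bp
  [37,44): 7 bp
  [44,52): 8 bp
  [52,60): 8 bp
  [60,74): 14 bp
  [74,82): 8 bp
  [82,91): 9 bp
  [91,97): 6 bp
  [97,104): 7 bp
  [104,117): 13 bp
  [117,127): 10 bp
  [127,134): 7 bp
  [134,142): 8 bp
  [142,153): 11 bp

[6,6,7,7,7,7,8,8,8,8,8,9,10,11,13,14,16]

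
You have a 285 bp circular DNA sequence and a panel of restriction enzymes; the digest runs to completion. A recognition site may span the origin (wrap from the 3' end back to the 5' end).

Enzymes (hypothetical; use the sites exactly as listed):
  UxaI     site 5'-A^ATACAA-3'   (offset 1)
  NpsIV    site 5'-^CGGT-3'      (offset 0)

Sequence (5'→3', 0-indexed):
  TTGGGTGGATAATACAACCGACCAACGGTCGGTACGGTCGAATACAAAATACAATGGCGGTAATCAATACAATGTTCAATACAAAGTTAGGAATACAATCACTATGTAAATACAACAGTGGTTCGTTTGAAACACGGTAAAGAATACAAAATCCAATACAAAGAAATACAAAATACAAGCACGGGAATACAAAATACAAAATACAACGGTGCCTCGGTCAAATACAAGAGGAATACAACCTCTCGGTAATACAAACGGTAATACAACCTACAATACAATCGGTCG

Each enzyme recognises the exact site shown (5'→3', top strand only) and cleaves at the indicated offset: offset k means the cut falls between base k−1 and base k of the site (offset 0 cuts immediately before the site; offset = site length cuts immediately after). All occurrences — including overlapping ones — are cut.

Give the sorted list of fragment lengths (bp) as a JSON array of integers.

Site scan:
  UxaI AATACAA/1: at [10, 40, 47, 65, 77, 91, 108, 142, 154, 164, 171, 185, 192, 199, 220, 231, 247, 259, 271] ⇒ [11, 41, 48, 66, 78, 92, 109, 143, 155, 165, 172, 186, 193, 200, 221, 232, 248, 260, 272]
  NpsIV CGGT/0: at [25, 29, 34, 57, 134, 206, 214, 243, 255, 279] ⇒ [25, 29, 34, 57, 134, 206, 214, 243, 255, 279]

Pooled cuts: [11, 25, 29, 34, 41, 48, 57, 66, 78, 92, 109, 134, 143, 155, 165, 172, 186, 193, 200, 206, 214, 221, 232, 243, 248, 255, 260, 272, 279]

Fragment lengths:
  11→25: 14 bp
  25→29: 4 bp
  29→34: 5 bp
  34→41: 7 bp
  41→48: 7 bp
  48→57: 9 bp
  57→66: 9 bp
  66→78: 12 bp
  78→92: 14 bp
  92→109: 17 bp
  109→134: 25 bp
  134→143: 9 bp
  143→155: 12 bp
  155→165: 10 bp
  165→172: 7 bp
  172→186: 14 bp
  186→193: 7 bp
  193→200: 7 bp
  200→206: 6 bp
  206→214: 8 bp
  214→221: 7 bp
  221→232: 11 bp
  232→243: 11 bp
  243→248: 5 bp
  248→255: 7 bp
  255→260: 5 bp
  260→272: 12 bp
  272→279: 7 bp
  279→11 (wrap): 285-279+11 = 17 bp

[4,5,5,5,6,7,7,7,7,7,7,7,7,8,9,9,9,10,11,11,12,12,12,14,14,14,17,17,25]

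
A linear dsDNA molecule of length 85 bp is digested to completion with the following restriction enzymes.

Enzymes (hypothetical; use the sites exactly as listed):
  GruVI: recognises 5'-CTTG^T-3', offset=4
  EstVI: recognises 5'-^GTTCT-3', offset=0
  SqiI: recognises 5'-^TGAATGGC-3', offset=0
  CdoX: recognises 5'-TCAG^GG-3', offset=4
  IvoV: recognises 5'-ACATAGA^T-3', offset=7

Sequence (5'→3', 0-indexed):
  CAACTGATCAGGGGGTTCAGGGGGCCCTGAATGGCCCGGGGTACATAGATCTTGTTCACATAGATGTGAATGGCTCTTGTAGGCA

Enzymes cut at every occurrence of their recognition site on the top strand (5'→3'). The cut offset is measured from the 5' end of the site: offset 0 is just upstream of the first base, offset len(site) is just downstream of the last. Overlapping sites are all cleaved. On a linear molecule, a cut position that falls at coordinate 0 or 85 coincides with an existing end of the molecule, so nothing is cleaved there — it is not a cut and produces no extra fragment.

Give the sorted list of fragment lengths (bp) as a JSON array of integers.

[2,5,6,7,9,10,11,13,22]

Site scan:
  GruVI (CTTGT, off=4): starts [50, 75] → cuts [54, 79]
  EstVI (GTTCT, off=0): no sites
  SqiI (TGAATGGC, off=0): starts [27, 66] → cuts [27, 66]
  CdoX (TCAGGG, off=4): starts [7, 16] → cuts [11, 20]
  IvoV (ACATAGAT, off=7): starts [42, 57] → cuts [49, 64]

All cut coordinates (distinct, sorted): [11, 20, 27, 49, 54, 64, 66, 79]

Fragments:
  [0,11): 11 bp
  [11,20): 9 bp
  [20,27): 7 bp
  [27,49): 22 bp
  [49,54): 5 bp
  [54,64): 10 bp
  [64,66): 2 bp
  [66,79): 13 bp
  [79,85): 6 bp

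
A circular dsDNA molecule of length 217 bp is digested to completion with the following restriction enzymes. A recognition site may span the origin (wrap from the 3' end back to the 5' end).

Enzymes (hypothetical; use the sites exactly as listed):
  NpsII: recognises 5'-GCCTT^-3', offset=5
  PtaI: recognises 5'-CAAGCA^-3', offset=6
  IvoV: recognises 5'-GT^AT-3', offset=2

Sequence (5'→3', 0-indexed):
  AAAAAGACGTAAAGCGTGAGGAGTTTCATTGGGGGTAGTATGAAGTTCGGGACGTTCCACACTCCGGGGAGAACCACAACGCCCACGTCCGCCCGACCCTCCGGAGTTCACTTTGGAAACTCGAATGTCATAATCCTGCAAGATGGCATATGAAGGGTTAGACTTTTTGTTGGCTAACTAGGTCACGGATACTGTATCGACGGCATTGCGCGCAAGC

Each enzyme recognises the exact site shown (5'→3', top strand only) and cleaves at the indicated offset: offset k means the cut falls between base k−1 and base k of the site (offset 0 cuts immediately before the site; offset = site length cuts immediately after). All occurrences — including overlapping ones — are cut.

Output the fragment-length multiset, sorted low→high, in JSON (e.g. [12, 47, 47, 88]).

Scan for sites:
  NpsII (GCCTT, off=5): no sites
  PtaI CAAGCA/6: at [212] ⇒ [1]
  IvoV GTAT/2: at [37, 193] ⇒ [39, 195]

All cut coordinates (distinct, sorted): [1, 39, 195]

Fragments:
  1→39: 38 bp
  39→195: 156 bp
  195→1 (wrap): 217-195+1 = 23 bp

[23,38,156]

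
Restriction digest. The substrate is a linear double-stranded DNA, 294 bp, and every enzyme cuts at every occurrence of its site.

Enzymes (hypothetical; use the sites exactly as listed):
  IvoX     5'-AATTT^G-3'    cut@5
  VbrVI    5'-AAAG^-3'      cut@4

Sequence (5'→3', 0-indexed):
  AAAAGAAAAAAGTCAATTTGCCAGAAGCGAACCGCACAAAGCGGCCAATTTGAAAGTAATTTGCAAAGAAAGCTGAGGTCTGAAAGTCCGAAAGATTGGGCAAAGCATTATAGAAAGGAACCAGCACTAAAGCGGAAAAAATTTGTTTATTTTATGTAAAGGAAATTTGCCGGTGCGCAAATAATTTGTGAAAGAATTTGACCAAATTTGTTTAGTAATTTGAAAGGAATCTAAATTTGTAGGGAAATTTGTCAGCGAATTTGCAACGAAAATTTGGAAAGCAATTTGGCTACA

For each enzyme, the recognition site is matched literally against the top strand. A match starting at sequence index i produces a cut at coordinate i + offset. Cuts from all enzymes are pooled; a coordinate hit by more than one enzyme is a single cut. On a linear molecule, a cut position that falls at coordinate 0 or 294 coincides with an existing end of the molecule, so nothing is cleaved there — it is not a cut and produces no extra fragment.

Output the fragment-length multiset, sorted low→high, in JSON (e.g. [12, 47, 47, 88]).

[4,5,5,5,5,6,6,6,6,7,7,7,7,7,8,10,10,11,12,12,12,12,12,12,13,14,15,17,19,22]

Site scan:
  IvoX (AATTTG, off=5): starts [14, 46, 57, 139, 163, 182, 194, 204, 216, 233, 245, 257, 270, 282] → cuts [19, 51, 62, 144, 168, 187, 199, 209, 221, 238, 250, 262, 275, 287]
  VbrVI (AAAG, off=4): starts [1, 8, 37, 52, 64, 68, 82, 90, 101, 113, 128, 157, 190, 222, 277] → cuts [5, 12, 41, 56, 68, 72, 86, 94, 105, 117, 132, 161, 194, 226, 281]

Pooled cuts: [5, 12, 19, 41, 51, 56, 62, 68, 72, 86, 94, 105, 117, 132, 144, 161, 168, 187, 194, 199, 209, 221, 226, 238, 250, 262, 275, 281, 287]

Fragment lengths:
  [0,5): 5 bp
  [5,12): 7 bp
  [12,19): 7 bp
  [19,41): 22 bp
  [41,51): 10 bp
  [51,56): 5 bp
  [56,62): 6 bp
  [62,68): 6 bp
  [68,72): 4 bp
  [72,86): 14 bp
  [86,94): 8 bp
  [94,105): 11 bp
  [105,117): 12 bp
  [117,132): 15 bp
  [132,144): 12 bp
  [144,161): 17 bp
  [161,168): 7 bp
  [168,187): 19 bp
  [187,194): 7 bp
  [194,199): 5 bp
  [199,209): 10 bp
  [209,221): 12 bp
  [221,226): 5 bp
  [226,238): 12 bp
  [238,250): 12 bp
  [250,262): 12 bp
  [262,275): 13 bp
  [275,281): 6 bp
  [281,287): 6 bp
  [287,294): 7 bp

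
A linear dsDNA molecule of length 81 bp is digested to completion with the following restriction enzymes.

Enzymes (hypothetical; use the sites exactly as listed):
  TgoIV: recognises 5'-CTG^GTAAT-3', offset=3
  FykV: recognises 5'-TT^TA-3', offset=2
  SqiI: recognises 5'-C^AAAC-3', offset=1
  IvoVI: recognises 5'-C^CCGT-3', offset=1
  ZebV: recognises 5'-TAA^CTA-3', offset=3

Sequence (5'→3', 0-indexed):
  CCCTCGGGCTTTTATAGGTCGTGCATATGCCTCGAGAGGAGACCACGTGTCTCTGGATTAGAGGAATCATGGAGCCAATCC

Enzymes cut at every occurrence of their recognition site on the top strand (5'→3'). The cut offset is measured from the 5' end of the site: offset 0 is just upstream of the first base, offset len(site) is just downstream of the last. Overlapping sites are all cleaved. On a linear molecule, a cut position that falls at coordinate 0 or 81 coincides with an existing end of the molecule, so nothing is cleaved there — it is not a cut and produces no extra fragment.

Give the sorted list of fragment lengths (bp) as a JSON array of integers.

Site scan:
  TgoIV (CTGGTAAT, off=3): no sites
  FykV (TTTA, off=2): starts [10] → cuts [12]
  SqiI (CAAAC, off=1): no sites
  IvoVI (CCCGT, off=1): no sites
  ZebV (TAACTA, off=3): no sites

Pooled cuts: [12]

Fragments:
  [0,12): 12 bp
  [12,81): 69 bp

[12,69]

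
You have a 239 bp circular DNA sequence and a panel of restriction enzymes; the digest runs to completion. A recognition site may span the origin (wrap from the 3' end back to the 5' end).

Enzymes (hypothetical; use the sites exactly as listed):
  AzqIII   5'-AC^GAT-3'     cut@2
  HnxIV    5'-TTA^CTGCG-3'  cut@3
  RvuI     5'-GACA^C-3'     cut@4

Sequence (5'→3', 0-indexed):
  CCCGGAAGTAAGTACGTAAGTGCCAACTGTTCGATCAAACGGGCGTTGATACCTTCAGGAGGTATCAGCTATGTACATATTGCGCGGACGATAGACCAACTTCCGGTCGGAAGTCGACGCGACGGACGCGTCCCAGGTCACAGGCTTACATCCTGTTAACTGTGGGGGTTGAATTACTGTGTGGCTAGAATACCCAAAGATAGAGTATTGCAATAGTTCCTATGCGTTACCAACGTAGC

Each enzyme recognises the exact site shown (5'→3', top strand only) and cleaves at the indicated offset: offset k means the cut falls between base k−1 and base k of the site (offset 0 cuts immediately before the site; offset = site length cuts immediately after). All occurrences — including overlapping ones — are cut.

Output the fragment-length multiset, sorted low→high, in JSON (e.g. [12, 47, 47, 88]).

[239]

Per-enzyme occurrences:
  AzqIII (ACGAT, off=2): starts [87] → cuts [89]
  HnxIV (TTACTGCG, off=3): no sites
  RvuI (GACAC, off=4): no sites

Pooled cuts: [89]

Fragment lengths:
  89→89 (wrap): 239-89+89 = 239 bp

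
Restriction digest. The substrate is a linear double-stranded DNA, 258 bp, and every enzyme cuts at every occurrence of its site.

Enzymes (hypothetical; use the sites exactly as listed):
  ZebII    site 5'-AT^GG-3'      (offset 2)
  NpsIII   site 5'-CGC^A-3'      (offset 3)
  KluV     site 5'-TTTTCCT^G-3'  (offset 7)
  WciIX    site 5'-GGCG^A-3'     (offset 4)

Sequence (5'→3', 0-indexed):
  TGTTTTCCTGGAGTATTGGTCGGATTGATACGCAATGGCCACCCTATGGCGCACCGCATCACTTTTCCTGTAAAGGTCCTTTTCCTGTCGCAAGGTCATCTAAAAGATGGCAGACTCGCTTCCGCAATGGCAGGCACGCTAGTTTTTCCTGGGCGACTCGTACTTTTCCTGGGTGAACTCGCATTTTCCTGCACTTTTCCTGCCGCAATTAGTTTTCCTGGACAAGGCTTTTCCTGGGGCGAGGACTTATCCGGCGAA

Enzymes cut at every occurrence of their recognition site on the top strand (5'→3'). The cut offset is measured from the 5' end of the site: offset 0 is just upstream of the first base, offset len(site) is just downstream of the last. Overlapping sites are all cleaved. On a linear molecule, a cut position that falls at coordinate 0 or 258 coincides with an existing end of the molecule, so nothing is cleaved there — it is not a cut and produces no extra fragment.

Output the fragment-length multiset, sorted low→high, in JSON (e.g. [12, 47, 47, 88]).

[2,3,3,5,5,5,5,5,6,8,9,11,11,12,12,13,15,15,16,17,17,17,22,24]

Site scan:
  ZebII ATGG/2: at [34, 45, 106, 126] ⇒ [36, 47, 108, 128]
  NpsIII CGCA/3: at [30, 49, 54, 88, 122, 179, 203] ⇒ [33, 52, 57, 91, 125, 182, 206]
  KluV TTTTCCTG/7: at [2, 62, 79, 143, 163, 183, 194, 212, 228] ⇒ [9, 69, 86, 150, 170, 190, 201, 219, 235]
  WciIX GGCGA/4: at [151, 237, 252] ⇒ [155, 241, 256]

All cut coordinates (distinct, sorted): [9, 33, 36, 47, 52, 57, 69, 86, 91, 108, 125, 128, 150, 155, 170, 182, 190, 201, 206, 219, 235, 241, 256]

Fragments:
  [0,9): 9 bp
  [9,33): 24 bp
  [33,36): 3 bp
  [36,47): 11 bp
  [47,52): 5 bp
  [52,57): 5 bp
  [57,69): 12 bp
  [69,86): 17 bp
  [86,91): 5 bp
  [91,108): 17 bp
  [108,125): 17 bp
  [125,128): 3 bp
  [128,150): 22 bp
  [150,155): 5 bp
  [155,170): 15 bp
  [170,182): 12 bp
  [182,190): 8 bp
  [190,201): 11 bp
  [201,206): 5 bp
  [206,219): 13 bp
  [219,235): 16 bp
  [235,241): 6 bp
  [241,256): 15 bp
  [256,258): 2 bp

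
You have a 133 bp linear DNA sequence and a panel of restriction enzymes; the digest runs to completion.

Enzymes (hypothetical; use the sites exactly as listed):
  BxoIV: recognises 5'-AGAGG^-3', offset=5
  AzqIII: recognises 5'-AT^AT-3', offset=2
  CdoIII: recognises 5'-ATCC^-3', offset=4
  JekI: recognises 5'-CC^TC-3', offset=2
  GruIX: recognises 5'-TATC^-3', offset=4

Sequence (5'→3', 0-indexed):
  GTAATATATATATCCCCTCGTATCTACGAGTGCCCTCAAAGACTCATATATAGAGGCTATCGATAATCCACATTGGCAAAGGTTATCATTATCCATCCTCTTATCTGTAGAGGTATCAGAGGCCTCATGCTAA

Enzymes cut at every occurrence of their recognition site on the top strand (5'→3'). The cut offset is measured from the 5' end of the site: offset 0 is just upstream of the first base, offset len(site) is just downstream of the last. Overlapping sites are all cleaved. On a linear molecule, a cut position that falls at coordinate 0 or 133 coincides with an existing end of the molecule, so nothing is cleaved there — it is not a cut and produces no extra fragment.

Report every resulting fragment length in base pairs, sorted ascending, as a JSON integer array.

[1,1,2,2,2,2,2,2,3,4,4,5,5,5,6,7,7,7,8,8,9,11,12,18]

Scan for sites:
  BxoIV (AGAGG, off=5): starts [51, 108, 117] → cuts [56, 113, 122]
  AzqIII (ATAT, off=2): starts [3, 5, 7, 9, 45, 47] → cuts [5, 7, 9, 11, 47, 49]
  CdoIII (ATCC, off=4): starts [11, 65, 90, 94] → cuts [15, 69, 94, 98]
  JekI (CCTC, off=2): starts [15, 33, 96, 122] → cuts [17, 35, 98, 124]
  GruIX (TATC, off=4): starts [10, 20, 57, 83, 89, 101, 113] → cuts [14, 24, 61, 87, 93, 105, 117]

All cut coordinates (distinct, sorted): [5, 7, 9, 11, 14, 15, 17, 24, 35, 47, 49, 56, 61, 69, 87, 93, 94, 98, 105, 113, 117, 122, 124]

Fragments:
  [0,5): 5 bp
  [5,7): 2 bp
  [7,9): 2 bp
  [9,11): 2 bp
  [11,14): 3 bp
  [14,15): 1 bp
  [15,17): 2 bp
  [17,24): 7 bp
  [24,35): 11 bp
  [35,47): 12 bp
  [47,49): 2 bp
  [49,56): 7 bp
  [56,61): 5 bp
  [61,69): 8 bp
  [69,87): 18 bp
  [87,93): 6 bp
  [93,94): 1 bp
  [94,98): 4 bp
  [98,105): 7 bp
  [105,113): 8 bp
  [113,117): 4 bp
  [117,122): 5 bp
  [122,124): 2 bp
  [124,133): 9 bp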